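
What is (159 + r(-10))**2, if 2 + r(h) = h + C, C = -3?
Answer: 20736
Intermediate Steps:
r(h) = -5 + h (r(h) = -2 + (h - 3) = -2 + (-3 + h) = -5 + h)
(159 + r(-10))**2 = (159 + (-5 - 10))**2 = (159 - 15)**2 = 144**2 = 20736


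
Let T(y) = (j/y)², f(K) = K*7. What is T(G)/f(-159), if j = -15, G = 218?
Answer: -75/17631404 ≈ -4.2538e-6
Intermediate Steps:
f(K) = 7*K
T(y) = 225/y² (T(y) = (-15/y)² = 225/y²)
T(G)/f(-159) = (225/218²)/((7*(-159))) = (225*(1/47524))/(-1113) = (225/47524)*(-1/1113) = -75/17631404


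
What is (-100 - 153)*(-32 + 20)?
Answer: 3036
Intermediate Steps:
(-100 - 153)*(-32 + 20) = -253*(-12) = 3036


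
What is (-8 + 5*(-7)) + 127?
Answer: 84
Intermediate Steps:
(-8 + 5*(-7)) + 127 = (-8 - 35) + 127 = -43 + 127 = 84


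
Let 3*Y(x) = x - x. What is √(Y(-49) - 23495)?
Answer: I*√23495 ≈ 153.28*I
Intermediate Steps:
Y(x) = 0 (Y(x) = (x - x)/3 = (⅓)*0 = 0)
√(Y(-49) - 23495) = √(0 - 23495) = √(-23495) = I*√23495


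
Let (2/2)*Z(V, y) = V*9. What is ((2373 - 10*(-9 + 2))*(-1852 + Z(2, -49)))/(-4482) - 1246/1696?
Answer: 1898319745/1900368 ≈ 998.92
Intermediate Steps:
Z(V, y) = 9*V (Z(V, y) = V*9 = 9*V)
((2373 - 10*(-9 + 2))*(-1852 + Z(2, -49)))/(-4482) - 1246/1696 = ((2373 - 10*(-9 + 2))*(-1852 + 9*2))/(-4482) - 1246/1696 = ((2373 - 10*(-7))*(-1852 + 18))*(-1/4482) - 1246*1/1696 = ((2373 + 70)*(-1834))*(-1/4482) - 623/848 = (2443*(-1834))*(-1/4482) - 623/848 = -4480462*(-1/4482) - 623/848 = 2240231/2241 - 623/848 = 1898319745/1900368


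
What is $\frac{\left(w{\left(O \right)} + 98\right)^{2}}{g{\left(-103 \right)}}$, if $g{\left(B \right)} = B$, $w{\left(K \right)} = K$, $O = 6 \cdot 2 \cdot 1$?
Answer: $- \frac{12100}{103} \approx -117.48$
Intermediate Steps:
$O = 12$ ($O = 12 \cdot 1 = 12$)
$\frac{\left(w{\left(O \right)} + 98\right)^{2}}{g{\left(-103 \right)}} = \frac{\left(12 + 98\right)^{2}}{-103} = 110^{2} \left(- \frac{1}{103}\right) = 12100 \left(- \frac{1}{103}\right) = - \frac{12100}{103}$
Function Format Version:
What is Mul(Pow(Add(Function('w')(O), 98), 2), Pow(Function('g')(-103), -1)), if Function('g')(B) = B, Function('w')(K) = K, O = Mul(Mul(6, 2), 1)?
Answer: Rational(-12100, 103) ≈ -117.48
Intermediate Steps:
O = 12 (O = Mul(12, 1) = 12)
Mul(Pow(Add(Function('w')(O), 98), 2), Pow(Function('g')(-103), -1)) = Mul(Pow(Add(12, 98), 2), Pow(-103, -1)) = Mul(Pow(110, 2), Rational(-1, 103)) = Mul(12100, Rational(-1, 103)) = Rational(-12100, 103)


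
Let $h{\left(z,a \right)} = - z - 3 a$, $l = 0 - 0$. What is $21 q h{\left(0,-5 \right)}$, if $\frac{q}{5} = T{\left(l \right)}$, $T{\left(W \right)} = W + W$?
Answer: $0$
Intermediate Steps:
$l = 0$ ($l = 0 + 0 = 0$)
$T{\left(W \right)} = 2 W$
$q = 0$ ($q = 5 \cdot 2 \cdot 0 = 5 \cdot 0 = 0$)
$21 q h{\left(0,-5 \right)} = 21 \cdot 0 \left(\left(-1\right) 0 - -15\right) = 0 \left(0 + 15\right) = 0 \cdot 15 = 0$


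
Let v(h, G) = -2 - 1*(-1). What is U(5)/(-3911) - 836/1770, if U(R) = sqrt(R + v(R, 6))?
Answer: -1636568/3461235 ≈ -0.47283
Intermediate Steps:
v(h, G) = -1 (v(h, G) = -2 + 1 = -1)
U(R) = sqrt(-1 + R) (U(R) = sqrt(R - 1) = sqrt(-1 + R))
U(5)/(-3911) - 836/1770 = sqrt(-1 + 5)/(-3911) - 836/1770 = sqrt(4)*(-1/3911) - 836*1/1770 = 2*(-1/3911) - 418/885 = -2/3911 - 418/885 = -1636568/3461235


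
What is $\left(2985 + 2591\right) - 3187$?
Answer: $2389$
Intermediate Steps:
$\left(2985 + 2591\right) - 3187 = 5576 - 3187 = 2389$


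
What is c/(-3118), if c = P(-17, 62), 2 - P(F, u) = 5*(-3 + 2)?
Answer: -7/3118 ≈ -0.0022450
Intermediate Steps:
P(F, u) = 7 (P(F, u) = 2 - 5*(-3 + 2) = 2 - 5*(-1) = 2 - 1*(-5) = 2 + 5 = 7)
c = 7
c/(-3118) = 7/(-3118) = 7*(-1/3118) = -7/3118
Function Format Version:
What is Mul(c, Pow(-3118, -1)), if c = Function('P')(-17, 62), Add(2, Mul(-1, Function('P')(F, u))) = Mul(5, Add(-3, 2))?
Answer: Rational(-7, 3118) ≈ -0.0022450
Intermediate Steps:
Function('P')(F, u) = 7 (Function('P')(F, u) = Add(2, Mul(-1, Mul(5, Add(-3, 2)))) = Add(2, Mul(-1, Mul(5, -1))) = Add(2, Mul(-1, -5)) = Add(2, 5) = 7)
c = 7
Mul(c, Pow(-3118, -1)) = Mul(7, Pow(-3118, -1)) = Mul(7, Rational(-1, 3118)) = Rational(-7, 3118)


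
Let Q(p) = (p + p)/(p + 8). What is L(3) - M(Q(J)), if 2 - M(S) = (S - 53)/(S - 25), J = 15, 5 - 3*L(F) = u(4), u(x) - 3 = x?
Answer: -793/1635 ≈ -0.48502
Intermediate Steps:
u(x) = 3 + x
L(F) = -2/3 (L(F) = 5/3 - (3 + 4)/3 = 5/3 - 1/3*7 = 5/3 - 7/3 = -2/3)
Q(p) = 2*p/(8 + p) (Q(p) = (2*p)/(8 + p) = 2*p/(8 + p))
M(S) = 2 - (-53 + S)/(-25 + S) (M(S) = 2 - (S - 53)/(S - 25) = 2 - (-53 + S)/(-25 + S))
L(3) - M(Q(J)) = -2/3 - (3 + 2*15/(8 + 15))/(-25 + 2*15/(8 + 15)) = -2/3 - (3 + 2*15/23)/(-25 + 2*15/23) = -2/3 - (3 + 2*15*(1/23))/(-25 + 2*15*(1/23)) = -2/3 - (3 + 30/23)/(-25 + 30/23) = -2/3 - 99/((-545/23)*23) = -2/3 - (-23)*99/(545*23) = -2/3 - 1*(-99/545) = -2/3 + 99/545 = -793/1635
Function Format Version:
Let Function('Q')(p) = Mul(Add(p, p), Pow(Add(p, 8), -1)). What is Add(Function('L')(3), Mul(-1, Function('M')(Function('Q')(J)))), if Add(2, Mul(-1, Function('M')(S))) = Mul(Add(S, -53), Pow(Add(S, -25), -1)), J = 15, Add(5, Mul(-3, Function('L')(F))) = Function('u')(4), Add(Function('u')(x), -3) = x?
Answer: Rational(-793, 1635) ≈ -0.48502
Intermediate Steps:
Function('u')(x) = Add(3, x)
Function('L')(F) = Rational(-2, 3) (Function('L')(F) = Add(Rational(5, 3), Mul(Rational(-1, 3), Add(3, 4))) = Add(Rational(5, 3), Mul(Rational(-1, 3), 7)) = Add(Rational(5, 3), Rational(-7, 3)) = Rational(-2, 3))
Function('Q')(p) = Mul(2, p, Pow(Add(8, p), -1)) (Function('Q')(p) = Mul(Mul(2, p), Pow(Add(8, p), -1)) = Mul(2, p, Pow(Add(8, p), -1)))
Function('M')(S) = Add(2, Mul(-1, Pow(Add(-25, S), -1), Add(-53, S))) (Function('M')(S) = Add(2, Mul(-1, Mul(Add(S, -53), Pow(Add(S, -25), -1)))) = Add(2, Mul(-1, Mul(Add(-53, S), Pow(Add(-25, S), -1)))) = Add(2, Mul(-1, Mul(Pow(Add(-25, S), -1), Add(-53, S)))) = Add(2, Mul(-1, Pow(Add(-25, S), -1), Add(-53, S))))
Add(Function('L')(3), Mul(-1, Function('M')(Function('Q')(J)))) = Add(Rational(-2, 3), Mul(-1, Mul(Pow(Add(-25, Mul(2, 15, Pow(Add(8, 15), -1))), -1), Add(3, Mul(2, 15, Pow(Add(8, 15), -1)))))) = Add(Rational(-2, 3), Mul(-1, Mul(Pow(Add(-25, Mul(2, 15, Pow(23, -1))), -1), Add(3, Mul(2, 15, Pow(23, -1)))))) = Add(Rational(-2, 3), Mul(-1, Mul(Pow(Add(-25, Mul(2, 15, Rational(1, 23))), -1), Add(3, Mul(2, 15, Rational(1, 23)))))) = Add(Rational(-2, 3), Mul(-1, Mul(Pow(Add(-25, Rational(30, 23)), -1), Add(3, Rational(30, 23))))) = Add(Rational(-2, 3), Mul(-1, Mul(Pow(Rational(-545, 23), -1), Rational(99, 23)))) = Add(Rational(-2, 3), Mul(-1, Mul(Rational(-23, 545), Rational(99, 23)))) = Add(Rational(-2, 3), Mul(-1, Rational(-99, 545))) = Add(Rational(-2, 3), Rational(99, 545)) = Rational(-793, 1635)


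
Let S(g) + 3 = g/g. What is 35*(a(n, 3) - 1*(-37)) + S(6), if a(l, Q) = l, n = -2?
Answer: 1223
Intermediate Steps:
S(g) = -2 (S(g) = -3 + g/g = -3 + 1 = -2)
35*(a(n, 3) - 1*(-37)) + S(6) = 35*(-2 - 1*(-37)) - 2 = 35*(-2 + 37) - 2 = 35*35 - 2 = 1225 - 2 = 1223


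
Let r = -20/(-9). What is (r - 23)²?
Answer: 34969/81 ≈ 431.72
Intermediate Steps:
r = 20/9 (r = -20*(-⅑) = 20/9 ≈ 2.2222)
(r - 23)² = (20/9 - 23)² = (-187/9)² = 34969/81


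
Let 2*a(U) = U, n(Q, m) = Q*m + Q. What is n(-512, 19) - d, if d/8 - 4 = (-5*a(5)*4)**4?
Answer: -50010272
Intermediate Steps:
n(Q, m) = Q + Q*m
a(U) = U/2
d = 50000032 (d = 32 + 8*(-5*5/2*4)**4 = 32 + 8*(-25/2*4)**4 = 32 + 8*(-50)**4 = 32 + 8*6250000 = 32 + 50000000 = 50000032)
n(-512, 19) - d = -512*(1 + 19) - 1*50000032 = -512*20 - 50000032 = -10240 - 50000032 = -50010272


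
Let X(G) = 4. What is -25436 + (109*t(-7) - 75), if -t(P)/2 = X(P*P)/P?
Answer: -177705/7 ≈ -25386.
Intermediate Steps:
t(P) = -8/P
-25436 + (109*t(-7) - 75) = -25436 + (109*(-8/(-7)) - 75) = -25436 + (109*(-8*(-1/7)) - 75) = -25436 + (109*(8/7) - 75) = -25436 + (872/7 - 75) = -25436 + 347/7 = -177705/7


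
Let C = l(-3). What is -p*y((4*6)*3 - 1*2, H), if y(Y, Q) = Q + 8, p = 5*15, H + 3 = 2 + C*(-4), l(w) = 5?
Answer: 975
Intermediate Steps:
C = 5
H = -21 (H = -3 + (2 + 5*(-4)) = -3 + (2 - 20) = -3 - 18 = -21)
p = 75
y(Y, Q) = 8 + Q
-p*y((4*6)*3 - 1*2, H) = -75*(8 - 21) = -75*(-13) = -1*(-975) = 975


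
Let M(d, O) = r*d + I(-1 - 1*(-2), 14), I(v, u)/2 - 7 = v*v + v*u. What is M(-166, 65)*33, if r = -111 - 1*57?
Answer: 921756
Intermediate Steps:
I(v, u) = 14 + 2*v² + 2*u*v (I(v, u) = 14 + 2*(v*v + v*u) = 14 + 2*(v² + u*v) = 14 + (2*v² + 2*u*v) = 14 + 2*v² + 2*u*v)
r = -168 (r = -111 - 57 = -168)
M(d, O) = 44 - 168*d (M(d, O) = -168*d + (14 + 2*(-1 - 1*(-2))² + 2*14*(-1 - 1*(-2))) = -168*d + (14 + 2*(-1 + 2)² + 2*14*(-1 + 2)) = -168*d + (14 + 2*1² + 2*14*1) = -168*d + (14 + 2*1 + 28) = -168*d + (14 + 2 + 28) = -168*d + 44 = 44 - 168*d)
M(-166, 65)*33 = (44 - 168*(-166))*33 = (44 + 27888)*33 = 27932*33 = 921756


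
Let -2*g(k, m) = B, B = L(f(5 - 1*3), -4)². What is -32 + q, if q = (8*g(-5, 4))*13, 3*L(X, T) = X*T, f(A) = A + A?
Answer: -13600/9 ≈ -1511.1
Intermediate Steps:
f(A) = 2*A
L(X, T) = T*X/3 (L(X, T) = (X*T)/3 = (T*X)/3 = T*X/3)
B = 256/9 (B = ((⅓)*(-4)*(2*(5 - 1*3)))² = ((⅓)*(-4)*(2*(5 - 3)))² = ((⅓)*(-4)*(2*2))² = ((⅓)*(-4)*4)² = (-16/3)² = 256/9 ≈ 28.444)
g(k, m) = -128/9 (g(k, m) = -½*256/9 = -128/9)
q = -13312/9 (q = (8*(-128/9))*13 = -1024/9*13 = -13312/9 ≈ -1479.1)
-32 + q = -32 - 13312/9 = -13600/9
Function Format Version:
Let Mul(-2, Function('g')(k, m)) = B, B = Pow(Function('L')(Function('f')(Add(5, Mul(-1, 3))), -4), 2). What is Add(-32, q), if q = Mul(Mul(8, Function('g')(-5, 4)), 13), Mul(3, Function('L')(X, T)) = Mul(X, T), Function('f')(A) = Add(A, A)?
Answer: Rational(-13600, 9) ≈ -1511.1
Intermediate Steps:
Function('f')(A) = Mul(2, A)
Function('L')(X, T) = Mul(Rational(1, 3), T, X) (Function('L')(X, T) = Mul(Rational(1, 3), Mul(X, T)) = Mul(Rational(1, 3), Mul(T, X)) = Mul(Rational(1, 3), T, X))
B = Rational(256, 9) (B = Pow(Mul(Rational(1, 3), -4, Mul(2, Add(5, Mul(-1, 3)))), 2) = Pow(Mul(Rational(1, 3), -4, Mul(2, Add(5, -3))), 2) = Pow(Mul(Rational(1, 3), -4, Mul(2, 2)), 2) = Pow(Mul(Rational(1, 3), -4, 4), 2) = Pow(Rational(-16, 3), 2) = Rational(256, 9) ≈ 28.444)
Function('g')(k, m) = Rational(-128, 9) (Function('g')(k, m) = Mul(Rational(-1, 2), Rational(256, 9)) = Rational(-128, 9))
q = Rational(-13312, 9) (q = Mul(Mul(8, Rational(-128, 9)), 13) = Mul(Rational(-1024, 9), 13) = Rational(-13312, 9) ≈ -1479.1)
Add(-32, q) = Add(-32, Rational(-13312, 9)) = Rational(-13600, 9)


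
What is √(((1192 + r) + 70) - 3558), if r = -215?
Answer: 9*I*√31 ≈ 50.11*I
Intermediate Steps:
√(((1192 + r) + 70) - 3558) = √(((1192 - 215) + 70) - 3558) = √((977 + 70) - 3558) = √(1047 - 3558) = √(-2511) = 9*I*√31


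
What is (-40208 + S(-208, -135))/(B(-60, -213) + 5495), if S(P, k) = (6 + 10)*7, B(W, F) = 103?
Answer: -20048/2799 ≈ -7.1626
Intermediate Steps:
S(P, k) = 112 (S(P, k) = 16*7 = 112)
(-40208 + S(-208, -135))/(B(-60, -213) + 5495) = (-40208 + 112)/(103 + 5495) = -40096/5598 = -40096*1/5598 = -20048/2799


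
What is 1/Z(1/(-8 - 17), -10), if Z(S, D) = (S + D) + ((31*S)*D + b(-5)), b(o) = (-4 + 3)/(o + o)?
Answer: 50/123 ≈ 0.40650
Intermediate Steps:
b(o) = -1/(2*o)
Z(S, D) = ⅒ + D + S + 31*D*S (Z(S, D) = (S + D) + ((31*S)*D - ½/(-5)) = (D + S) + (31*D*S - ½*(-⅕)) = (D + S) + (31*D*S + ⅒) = (D + S) + (⅒ + 31*D*S) = ⅒ + D + S + 31*D*S)
1/Z(1/(-8 - 17), -10) = 1/(⅒ - 10 + 1/(-8 - 17) + 31*(-10)/(-8 - 17)) = 1/(⅒ - 10 + 1/(-25) + 31*(-10)/(-25)) = 1/(⅒ - 10 - 1/25 + 31*(-10)*(-1/25)) = 1/(⅒ - 10 - 1/25 + 62/5) = 1/(123/50) = 50/123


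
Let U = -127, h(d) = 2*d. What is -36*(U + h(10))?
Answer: 3852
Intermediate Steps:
-36*(U + h(10)) = -36*(-127 + 2*10) = -36*(-127 + 20) = -36*(-107) = 3852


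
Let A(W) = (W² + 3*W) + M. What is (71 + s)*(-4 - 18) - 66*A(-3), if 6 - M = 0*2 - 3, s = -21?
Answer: -1694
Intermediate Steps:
M = 9 (M = 6 - (0*2 - 3) = 6 - (0 - 3) = 6 - 1*(-3) = 6 + 3 = 9)
A(W) = 9 + W² + 3*W (A(W) = (W² + 3*W) + 9 = 9 + W² + 3*W)
(71 + s)*(-4 - 18) - 66*A(-3) = (71 - 21)*(-4 - 18) - 66*(9 + (-3)² + 3*(-3)) = 50*(-22) - 66*(9 + 9 - 9) = -1100 - 66*9 = -1100 - 594 = -1694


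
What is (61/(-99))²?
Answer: 3721/9801 ≈ 0.37965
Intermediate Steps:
(61/(-99))² = (61*(-1/99))² = (-61/99)² = 3721/9801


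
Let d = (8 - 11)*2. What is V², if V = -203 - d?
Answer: 38809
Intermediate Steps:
d = -6 (d = -3*2 = -6)
V = -197 (V = -203 - 1*(-6) = -203 + 6 = -197)
V² = (-197)² = 38809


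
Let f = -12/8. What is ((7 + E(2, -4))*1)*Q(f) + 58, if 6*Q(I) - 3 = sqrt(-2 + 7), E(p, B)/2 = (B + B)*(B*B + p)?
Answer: -165/2 - 281*sqrt(5)/6 ≈ -187.22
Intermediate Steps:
E(p, B) = 4*B*(p + B**2) (E(p, B) = 2*((B + B)*(B*B + p)) = 2*((2*B)*(B**2 + p)) = 2*((2*B)*(p + B**2)) = 2*(2*B*(p + B**2)) = 4*B*(p + B**2))
f = -3/2 (f = -12*1/8 = -3/2 ≈ -1.5000)
Q(I) = 1/2 + sqrt(5)/6 (Q(I) = 1/2 + sqrt(-2 + 7)/6 = 1/2 + sqrt(5)/6)
((7 + E(2, -4))*1)*Q(f) + 58 = ((7 + 4*(-4)*(2 + (-4)**2))*1)*(1/2 + sqrt(5)/6) + 58 = ((7 + 4*(-4)*(2 + 16))*1)*(1/2 + sqrt(5)/6) + 58 = ((7 + 4*(-4)*18)*1)*(1/2 + sqrt(5)/6) + 58 = ((7 - 288)*1)*(1/2 + sqrt(5)/6) + 58 = (-281*1)*(1/2 + sqrt(5)/6) + 58 = -281*(1/2 + sqrt(5)/6) + 58 = (-281/2 - 281*sqrt(5)/6) + 58 = -165/2 - 281*sqrt(5)/6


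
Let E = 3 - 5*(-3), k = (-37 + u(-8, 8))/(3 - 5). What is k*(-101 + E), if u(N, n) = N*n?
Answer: -8383/2 ≈ -4191.5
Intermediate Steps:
k = 101/2 (k = (-37 - 8*8)/(3 - 5) = (-37 - 64)/(-2) = -101*(-1/2) = 101/2 ≈ 50.500)
E = 18 (E = 3 + 15 = 18)
k*(-101 + E) = 101*(-101 + 18)/2 = (101/2)*(-83) = -8383/2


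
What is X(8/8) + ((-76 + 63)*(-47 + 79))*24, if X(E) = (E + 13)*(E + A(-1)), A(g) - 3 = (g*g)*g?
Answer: -9942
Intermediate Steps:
A(g) = 3 + g³ (A(g) = 3 + (g*g)*g = 3 + g²*g = 3 + g³)
X(E) = (2 + E)*(13 + E) (X(E) = (E + 13)*(E + (3 + (-1)³)) = (13 + E)*(E + (3 - 1)) = (13 + E)*(E + 2) = (13 + E)*(2 + E) = (2 + E)*(13 + E))
X(8/8) + ((-76 + 63)*(-47 + 79))*24 = (26 + (8/8)² + 15*(8/8)) + ((-76 + 63)*(-47 + 79))*24 = (26 + (8*(⅛))² + 15*(8*(⅛))) - 13*32*24 = (26 + 1² + 15*1) - 416*24 = (26 + 1 + 15) - 9984 = 42 - 9984 = -9942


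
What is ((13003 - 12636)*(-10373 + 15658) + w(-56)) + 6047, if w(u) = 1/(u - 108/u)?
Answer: 1472850980/757 ≈ 1.9456e+6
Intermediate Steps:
((13003 - 12636)*(-10373 + 15658) + w(-56)) + 6047 = ((13003 - 12636)*(-10373 + 15658) - 56/(-108 + (-56)²)) + 6047 = (367*5285 - 56/(-108 + 3136)) + 6047 = (1939595 - 56/3028) + 6047 = (1939595 - 56*1/3028) + 6047 = (1939595 - 14/757) + 6047 = 1468273401/757 + 6047 = 1472850980/757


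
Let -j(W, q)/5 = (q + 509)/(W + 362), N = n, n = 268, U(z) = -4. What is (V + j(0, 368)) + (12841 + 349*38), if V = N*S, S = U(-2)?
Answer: 9056837/362 ≈ 25019.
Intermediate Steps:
S = -4
N = 268
j(W, q) = -5*(509 + q)/(362 + W) (j(W, q) = -5*(q + 509)/(W + 362) = -5*(509 + q)/(362 + W))
V = -1072 (V = 268*(-4) = -1072)
(V + j(0, 368)) + (12841 + 349*38) = (-1072 + 5*(-509 - 1*368)/(362 + 0)) + (12841 + 349*38) = (-1072 + 5*(-509 - 368)/362) + (12841 + 13262) = (-1072 + 5*(1/362)*(-877)) + 26103 = (-1072 - 4385/362) + 26103 = -392449/362 + 26103 = 9056837/362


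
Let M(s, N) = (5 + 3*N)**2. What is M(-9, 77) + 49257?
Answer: 104953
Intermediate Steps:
M(-9, 77) + 49257 = (5 + 3*77)**2 + 49257 = (5 + 231)**2 + 49257 = 236**2 + 49257 = 55696 + 49257 = 104953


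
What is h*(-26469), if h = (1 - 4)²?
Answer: -238221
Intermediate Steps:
h = 9 (h = (-3)² = 9)
h*(-26469) = 9*(-26469) = -238221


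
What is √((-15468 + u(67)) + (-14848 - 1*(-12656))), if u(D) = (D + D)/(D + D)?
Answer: I*√17659 ≈ 132.89*I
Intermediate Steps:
u(D) = 1 (u(D) = (2*D)/((2*D)) = (2*D)*(1/(2*D)) = 1)
√((-15468 + u(67)) + (-14848 - 1*(-12656))) = √((-15468 + 1) + (-14848 - 1*(-12656))) = √(-15467 + (-14848 + 12656)) = √(-15467 - 2192) = √(-17659) = I*√17659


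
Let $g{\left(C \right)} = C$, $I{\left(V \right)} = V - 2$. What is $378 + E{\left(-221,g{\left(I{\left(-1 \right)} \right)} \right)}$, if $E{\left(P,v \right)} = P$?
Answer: $157$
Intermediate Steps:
$I{\left(V \right)} = -2 + V$
$378 + E{\left(-221,g{\left(I{\left(-1 \right)} \right)} \right)} = 378 - 221 = 157$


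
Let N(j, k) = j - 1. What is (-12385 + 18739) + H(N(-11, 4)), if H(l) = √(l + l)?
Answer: 6354 + 2*I*√6 ≈ 6354.0 + 4.899*I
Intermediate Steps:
N(j, k) = -1 + j
H(l) = √2*√l (H(l) = √(2*l) = √2*√l)
(-12385 + 18739) + H(N(-11, 4)) = (-12385 + 18739) + √2*√(-1 - 11) = 6354 + √2*√(-12) = 6354 + √2*(2*I*√3) = 6354 + 2*I*√6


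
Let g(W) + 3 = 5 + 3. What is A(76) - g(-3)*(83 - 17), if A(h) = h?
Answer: -254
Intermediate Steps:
g(W) = 5 (g(W) = -3 + (5 + 3) = -3 + 8 = 5)
A(76) - g(-3)*(83 - 17) = 76 - 5*(83 - 17) = 76 - 5*66 = 76 - 1*330 = 76 - 330 = -254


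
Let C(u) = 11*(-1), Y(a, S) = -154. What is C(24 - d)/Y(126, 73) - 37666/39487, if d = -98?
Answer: -69691/78974 ≈ -0.88245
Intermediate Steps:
C(u) = -11
C(24 - d)/Y(126, 73) - 37666/39487 = -11/(-154) - 37666/39487 = -11*(-1/154) - 37666*1/39487 = 1/14 - 37666/39487 = -69691/78974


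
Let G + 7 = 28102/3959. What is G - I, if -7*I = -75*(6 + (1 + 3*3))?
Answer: -4748077/27713 ≈ -171.33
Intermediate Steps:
G = 389/3959 (G = -7 + 28102/3959 = 389/3959 ≈ 0.098257)
I = 1200/7 (I = -(-75)*(6 + (1 + 3*3))/7 = -(-75)*(6 + (1 + 9))/7 = -(-75)*(6 + 10)/7 = -(-75)*16/7 = -1/7*(-1200) = 1200/7 ≈ 171.43)
G - I = 389/3959 - 1*1200/7 = 389/3959 - 1200/7 = -4748077/27713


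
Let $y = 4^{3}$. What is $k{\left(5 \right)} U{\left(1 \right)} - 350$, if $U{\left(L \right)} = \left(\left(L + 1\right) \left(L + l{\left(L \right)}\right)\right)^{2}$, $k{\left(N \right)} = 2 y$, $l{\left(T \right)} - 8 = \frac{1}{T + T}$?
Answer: $45858$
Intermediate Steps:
$y = 64$
$l{\left(T \right)} = 8 + \frac{1}{2 T}$ ($l{\left(T \right)} = 8 + \frac{1}{T + T} = 8 + \frac{1}{2 T}$)
$k{\left(N \right)} = 128$ ($k{\left(N \right)} = 2 \cdot 64 = 128$)
$U{\left(L \right)} = \left(1 + L\right)^{2} \left(8 + L + \frac{1}{2 L}\right)^{2}$ ($U{\left(L \right)} = \left(\left(L + 1\right) \left(L + \left(8 + \frac{1}{2 L}\right)\right)\right)^{2} = \left(\left(1 + L\right) \left(8 + L + \frac{1}{2 L}\right)\right)^{2} = \left(1 + L\right)^{2} \left(8 + L + \frac{1}{2 L}\right)^{2}$)
$k{\left(5 \right)} U{\left(1 \right)} - 350 = 128 \frac{\left(1 + 1\right)^{2} \left(1 + 2 \cdot 1^{2} + 16 \cdot 1\right)^{2}}{4 \cdot 1} - 350 = 128 \cdot \frac{1}{4} \cdot 1 \cdot 2^{2} \left(1 + 2 \cdot 1 + 16\right)^{2} - 350 = 128 \cdot \frac{1}{4} \cdot 1 \cdot 4 \left(1 + 2 + 16\right)^{2} - 350 = 128 \cdot \frac{1}{4} \cdot 1 \cdot 4 \cdot 19^{2} - 350 = 128 \cdot \frac{1}{4} \cdot 1 \cdot 4 \cdot 361 - 350 = 128 \cdot 361 - 350 = 46208 - 350 = 45858$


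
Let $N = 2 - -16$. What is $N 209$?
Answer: $3762$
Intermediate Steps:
$N = 18$ ($N = 2 + 16 = 18$)
$N 209 = 18 \cdot 209 = 3762$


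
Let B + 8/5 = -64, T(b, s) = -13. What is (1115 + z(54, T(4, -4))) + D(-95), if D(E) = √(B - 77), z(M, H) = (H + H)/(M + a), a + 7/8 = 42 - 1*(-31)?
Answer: 1124827/1009 + I*√3565/5 ≈ 1114.8 + 11.942*I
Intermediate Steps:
a = 577/8 (a = -7/8 + (42 - 1*(-31)) = -7/8 + (42 + 31) = -7/8 + 73 = 577/8 ≈ 72.125)
B = -328/5 (B = -8/5 - 64 = -328/5 ≈ -65.600)
z(M, H) = 2*H/(577/8 + M) (z(M, H) = (H + H)/(M + 577/8) = (2*H)/(577/8 + M) = 2*H/(577/8 + M))
D(E) = I*√3565/5 (D(E) = √(-328/5 - 77) = √(-713/5) = I*√3565/5)
(1115 + z(54, T(4, -4))) + D(-95) = (1115 + 16*(-13)/(577 + 8*54)) + I*√3565/5 = (1115 + 16*(-13)/(577 + 432)) + I*√3565/5 = (1115 + 16*(-13)/1009) + I*√3565/5 = (1115 + 16*(-13)*(1/1009)) + I*√3565/5 = (1115 - 208/1009) + I*√3565/5 = 1124827/1009 + I*√3565/5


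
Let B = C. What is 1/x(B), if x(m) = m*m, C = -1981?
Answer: 1/3924361 ≈ 2.5482e-7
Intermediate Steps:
B = -1981
x(m) = m**2
1/x(B) = 1/((-1981)**2) = 1/3924361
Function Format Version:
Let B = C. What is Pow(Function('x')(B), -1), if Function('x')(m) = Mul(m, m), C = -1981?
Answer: Rational(1, 3924361) ≈ 2.5482e-7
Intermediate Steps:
B = -1981
Function('x')(m) = Pow(m, 2)
Pow(Function('x')(B), -1) = Pow(Pow(-1981, 2), -1) = Pow(3924361, -1) = Rational(1, 3924361)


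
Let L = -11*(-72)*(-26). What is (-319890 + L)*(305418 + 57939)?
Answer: -123716518074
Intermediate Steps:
L = -20592 (L = 792*(-26) = -20592)
(-319890 + L)*(305418 + 57939) = (-319890 - 20592)*(305418 + 57939) = -340482*363357 = -123716518074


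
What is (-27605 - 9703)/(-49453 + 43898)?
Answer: 37308/5555 ≈ 6.7161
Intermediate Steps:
(-27605 - 9703)/(-49453 + 43898) = -37308/(-5555) = -37308*(-1/5555) = 37308/5555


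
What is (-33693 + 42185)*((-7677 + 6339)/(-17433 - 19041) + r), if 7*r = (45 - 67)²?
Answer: 24998724124/42553 ≈ 5.8747e+5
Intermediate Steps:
r = 484/7 (r = (45 - 67)²/7 = (⅐)*(-22)² = (⅐)*484 = 484/7 ≈ 69.143)
(-33693 + 42185)*((-7677 + 6339)/(-17433 - 19041) + r) = (-33693 + 42185)*((-7677 + 6339)/(-17433 - 19041) + 484/7) = 8492*(-1338/(-36474) + 484/7) = 8492*(-1338*(-1/36474) + 484/7) = 8492*(223/6079 + 484/7) = 8492*(2943797/42553) = 24998724124/42553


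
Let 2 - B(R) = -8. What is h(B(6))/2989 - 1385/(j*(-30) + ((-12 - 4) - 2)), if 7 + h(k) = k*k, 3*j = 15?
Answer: 593627/71736 ≈ 8.2752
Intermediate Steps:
B(R) = 10 (B(R) = 2 - 1*(-8) = 2 + 8 = 10)
j = 5 (j = (⅓)*15 = 5)
h(k) = -7 + k² (h(k) = -7 + k*k = -7 + k²)
h(B(6))/2989 - 1385/(j*(-30) + ((-12 - 4) - 2)) = (-7 + 10²)/2989 - 1385/(5*(-30) + ((-12 - 4) - 2)) = (-7 + 100)*(1/2989) - 1385/(-150 + (-16 - 2)) = 93*(1/2989) - 1385/(-150 - 18) = 93/2989 - 1385/(-168) = 93/2989 - 1385*(-1/168) = 93/2989 + 1385/168 = 593627/71736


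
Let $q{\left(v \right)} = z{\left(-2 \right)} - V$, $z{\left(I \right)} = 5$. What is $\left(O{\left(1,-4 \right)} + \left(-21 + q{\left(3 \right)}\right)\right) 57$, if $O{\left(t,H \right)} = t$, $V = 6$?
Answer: $-1197$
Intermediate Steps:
$q{\left(v \right)} = -1$ ($q{\left(v \right)} = 5 - 6 = -1$)
$\left(O{\left(1,-4 \right)} + \left(-21 + q{\left(3 \right)}\right)\right) 57 = \left(1 - 22\right) 57 = \left(-21\right) 57 = -1197$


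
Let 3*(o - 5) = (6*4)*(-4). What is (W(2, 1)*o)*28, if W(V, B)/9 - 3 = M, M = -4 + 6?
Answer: -34020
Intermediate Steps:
M = 2
W(V, B) = 45 (W(V, B) = 27 + 9*2 = 27 + 18 = 45)
o = -27 (o = 5 + ((6*4)*(-4))/3 = 5 + (24*(-4))/3 = 5 + (1/3)*(-96) = 5 - 32 = -27)
(W(2, 1)*o)*28 = (45*(-27))*28 = -1215*28 = -34020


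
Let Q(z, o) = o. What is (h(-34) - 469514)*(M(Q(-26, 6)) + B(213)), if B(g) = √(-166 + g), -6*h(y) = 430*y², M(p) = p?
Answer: -3314164 - 1657082*√47/3 ≈ -7.1010e+6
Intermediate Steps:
h(y) = -215*y²/3
(h(-34) - 469514)*(M(Q(-26, 6)) + B(213)) = (-215/3*(-34)² - 469514)*(6 + √(-166 + 213)) = (-215/3*1156 - 469514)*(6 + √47) = (-248540/3 - 469514)*(6 + √47) = -1657082*(6 + √47)/3 = -3314164 - 1657082*√47/3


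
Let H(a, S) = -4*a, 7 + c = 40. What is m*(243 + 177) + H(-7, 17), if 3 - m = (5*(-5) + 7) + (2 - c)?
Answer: 21868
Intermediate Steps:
c = 33 (c = -7 + 40 = 33)
m = 52 (m = 3 - ((5*(-5) + 7) + (2 - 1*33)) = 3 - ((-25 + 7) + (2 - 33)) = 3 - (-18 - 31) = 3 - 1*(-49) = 3 + 49 = 52)
m*(243 + 177) + H(-7, 17) = 52*(243 + 177) - 4*(-7) = 52*420 + 28 = 21840 + 28 = 21868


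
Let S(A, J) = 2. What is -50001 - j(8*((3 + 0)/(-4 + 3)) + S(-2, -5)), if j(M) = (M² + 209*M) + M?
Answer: -45865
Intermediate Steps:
j(M) = M² + 210*M
-50001 - j(8*((3 + 0)/(-4 + 3)) + S(-2, -5)) = -50001 - (8*((3 + 0)/(-4 + 3)) + 2)*(210 + (8*((3 + 0)/(-4 + 3)) + 2)) = -50001 - (8*(3/(-1)) + 2)*(210 + (8*(3/(-1)) + 2)) = -50001 - (8*(3*(-1)) + 2)*(210 + (8*(3*(-1)) + 2)) = -50001 - (8*(-3) + 2)*(210 + (8*(-3) + 2)) = -50001 - (-24 + 2)*(210 + (-24 + 2)) = -50001 - (-22)*(210 - 22) = -50001 - (-22)*188 = -50001 - 1*(-4136) = -50001 + 4136 = -45865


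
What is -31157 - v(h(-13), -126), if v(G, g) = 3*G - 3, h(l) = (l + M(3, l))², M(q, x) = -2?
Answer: -31829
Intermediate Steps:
h(l) = (-2 + l)² (h(l) = (l - 2)² = (-2 + l)²)
v(G, g) = -3 + 3*G
-31157 - v(h(-13), -126) = -31157 - (-3 + 3*(-2 - 13)²) = -31157 - (-3 + 3*(-15)²) = -31157 - (-3 + 3*225) = -31157 - (-3 + 675) = -31157 - 1*672 = -31157 - 672 = -31829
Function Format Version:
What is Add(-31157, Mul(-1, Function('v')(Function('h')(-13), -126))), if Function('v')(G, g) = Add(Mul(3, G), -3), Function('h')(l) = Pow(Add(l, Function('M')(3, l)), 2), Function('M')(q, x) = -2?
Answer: -31829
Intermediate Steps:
Function('h')(l) = Pow(Add(-2, l), 2) (Function('h')(l) = Pow(Add(l, -2), 2) = Pow(Add(-2, l), 2))
Function('v')(G, g) = Add(-3, Mul(3, G))
Add(-31157, Mul(-1, Function('v')(Function('h')(-13), -126))) = Add(-31157, Mul(-1, Add(-3, Mul(3, Pow(Add(-2, -13), 2))))) = Add(-31157, Mul(-1, Add(-3, Mul(3, Pow(-15, 2))))) = Add(-31157, Mul(-1, Add(-3, Mul(3, 225)))) = Add(-31157, Mul(-1, Add(-3, 675))) = Add(-31157, Mul(-1, 672)) = Add(-31157, -672) = -31829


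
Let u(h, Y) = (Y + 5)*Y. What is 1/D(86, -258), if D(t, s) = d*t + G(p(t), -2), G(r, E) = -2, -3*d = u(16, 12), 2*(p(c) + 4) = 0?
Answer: -1/5850 ≈ -0.00017094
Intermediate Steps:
p(c) = -4 (p(c) = -4 + (½)*0 = -4 + 0 = -4)
u(h, Y) = Y*(5 + Y) (u(h, Y) = (5 + Y)*Y = Y*(5 + Y))
d = -68 (d = -4*(5 + 12) = -4*17 = -⅓*204 = -68)
D(t, s) = -2 - 68*t (D(t, s) = -68*t - 2 = -2 - 68*t)
1/D(86, -258) = 1/(-2 - 68*86) = 1/(-2 - 5848) = 1/(-5850) = -1/5850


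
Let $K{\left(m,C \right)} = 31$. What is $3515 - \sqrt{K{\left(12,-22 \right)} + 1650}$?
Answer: $3474$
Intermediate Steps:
$3515 - \sqrt{K{\left(12,-22 \right)} + 1650} = 3515 - \sqrt{31 + 1650} = 3515 - \sqrt{1681} = 3515 - 41 = 3474$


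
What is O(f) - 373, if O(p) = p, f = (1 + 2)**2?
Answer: -364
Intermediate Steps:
f = 9 (f = 3**2 = 9)
O(f) - 373 = 9 - 373 = -364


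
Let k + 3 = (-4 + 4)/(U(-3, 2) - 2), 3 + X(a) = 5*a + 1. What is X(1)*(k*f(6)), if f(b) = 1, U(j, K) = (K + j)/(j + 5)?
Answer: -9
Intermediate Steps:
U(j, K) = (K + j)/(5 + j)
X(a) = -2 + 5*a (X(a) = -3 + (5*a + 1) = -3 + (1 + 5*a) = -2 + 5*a)
k = -3 (k = -3 + (-4 + 4)/((2 - 3)/(5 - 3) - 2) = -3 + 0/(-1/2 - 2) = -3 + 0/(-5/2) = -3 + 0*(-2/5) = -3 + 0 = -3)
X(1)*(k*f(6)) = (-2 + 5*1)*(-3*1) = (-2 + 5)*(-3) = 3*(-3) = -9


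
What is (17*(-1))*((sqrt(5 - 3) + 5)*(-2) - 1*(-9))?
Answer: 17 + 34*sqrt(2) ≈ 65.083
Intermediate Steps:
(17*(-1))*((sqrt(5 - 3) + 5)*(-2) - 1*(-9)) = -17*((sqrt(2) + 5)*(-2) + 9) = -17*((5 + sqrt(2))*(-2) + 9) = -17*((-10 - 2*sqrt(2)) + 9) = -17*(-1 - 2*sqrt(2)) = 17 + 34*sqrt(2)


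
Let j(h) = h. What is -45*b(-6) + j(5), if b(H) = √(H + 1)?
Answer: 5 - 45*I*√5 ≈ 5.0 - 100.62*I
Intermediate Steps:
b(H) = √(1 + H)
-45*b(-6) + j(5) = -45*√(1 - 6) + 5 = -45*I*√5 + 5 = 5 - 45*I*√5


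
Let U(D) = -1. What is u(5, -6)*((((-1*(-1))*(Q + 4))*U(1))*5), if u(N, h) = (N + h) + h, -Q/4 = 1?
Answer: 0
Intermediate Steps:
Q = -4 (Q = -4*1 = -4)
u(N, h) = N + 2*h
u(5, -6)*((((-1*(-1))*(Q + 4))*U(1))*5) = (5 + 2*(-6))*((((-1*(-1))*(-4 + 4))*(-1))*5) = (5 - 12)*(((1*0)*(-1))*5) = -7*0*(-1)*5 = -0*5 = -7*0 = 0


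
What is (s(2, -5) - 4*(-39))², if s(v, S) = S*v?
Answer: 21316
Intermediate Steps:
(s(2, -5) - 4*(-39))² = (-5*2 - 4*(-39))² = (-10 + 156)² = 146² = 21316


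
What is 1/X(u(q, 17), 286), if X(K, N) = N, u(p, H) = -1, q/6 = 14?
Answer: 1/286 ≈ 0.0034965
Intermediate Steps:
q = 84 (q = 6*14 = 84)
1/X(u(q, 17), 286) = 1/286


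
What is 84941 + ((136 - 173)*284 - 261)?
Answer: 74172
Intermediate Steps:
84941 + ((136 - 173)*284 - 261) = 84941 + (-37*284 - 261) = 84941 + (-10508 - 261) = 84941 - 10769 = 74172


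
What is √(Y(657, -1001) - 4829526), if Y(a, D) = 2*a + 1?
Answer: I*√4828211 ≈ 2197.3*I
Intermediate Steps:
Y(a, D) = 1 + 2*a
√(Y(657, -1001) - 4829526) = √((1 + 2*657) - 4829526) = √((1 + 1314) - 4829526) = √(1315 - 4829526) = √(-4828211) = I*√4828211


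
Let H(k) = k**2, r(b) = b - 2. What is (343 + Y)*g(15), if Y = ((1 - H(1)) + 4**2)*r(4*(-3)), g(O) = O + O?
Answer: 3570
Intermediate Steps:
r(b) = -2 + b
g(O) = 2*O
Y = -224 (Y = ((1 - 1*1**2) + 4**2)*(-2 + 4*(-3)) = ((1 - 1*1) + 16)*(-2 - 12) = ((1 - 1) + 16)*(-14) = (0 + 16)*(-14) = 16*(-14) = -224)
(343 + Y)*g(15) = (343 - 224)*(2*15) = 119*30 = 3570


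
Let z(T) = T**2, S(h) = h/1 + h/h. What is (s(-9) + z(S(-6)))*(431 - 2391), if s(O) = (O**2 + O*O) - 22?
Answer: -323400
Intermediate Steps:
s(O) = -22 + 2*O**2 (s(O) = (O**2 + O**2) - 22 = 2*O**2 - 22 = -22 + 2*O**2)
S(h) = 1 + h (S(h) = h*1 + 1 = h + 1 = 1 + h)
(s(-9) + z(S(-6)))*(431 - 2391) = ((-22 + 2*(-9)**2) + (1 - 6)**2)*(431 - 2391) = ((-22 + 2*81) + (-5)**2)*(-1960) = ((-22 + 162) + 25)*(-1960) = (140 + 25)*(-1960) = 165*(-1960) = -323400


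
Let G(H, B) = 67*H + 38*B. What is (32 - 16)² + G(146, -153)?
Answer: 4224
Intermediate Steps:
G(H, B) = 38*B + 67*H
(32 - 16)² + G(146, -153) = (32 - 16)² + (38*(-153) + 67*146) = 16² + (-5814 + 9782) = 256 + 3968 = 4224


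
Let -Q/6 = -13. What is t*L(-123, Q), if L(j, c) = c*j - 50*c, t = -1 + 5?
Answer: -53976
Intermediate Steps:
t = 4
Q = 78 (Q = -6*(-13) = 78)
L(j, c) = -50*c + c*j
t*L(-123, Q) = 4*(78*(-50 - 123)) = 4*(78*(-173)) = 4*(-13494) = -53976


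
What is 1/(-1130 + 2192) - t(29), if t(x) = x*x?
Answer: -893141/1062 ≈ -841.00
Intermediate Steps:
t(x) = x²
1/(-1130 + 2192) - t(29) = 1/(-1130 + 2192) - 1*29² = 1/1062 - 1*841 = 1/1062 - 841 = -893141/1062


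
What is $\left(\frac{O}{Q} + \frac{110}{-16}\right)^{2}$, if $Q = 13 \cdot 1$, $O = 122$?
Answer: $\frac{68121}{10816} \approx 6.2982$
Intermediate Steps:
$Q = 13$
$\left(\frac{O}{Q} + \frac{110}{-16}\right)^{2} = \left(\frac{122}{13} + \frac{110}{-16}\right)^{2} = \left(122 \cdot \frac{1}{13} + 110 \left(- \frac{1}{16}\right)\right)^{2} = \left(\frac{122}{13} - \frac{55}{8}\right)^{2} = \left(\frac{261}{104}\right)^{2} = \frac{68121}{10816}$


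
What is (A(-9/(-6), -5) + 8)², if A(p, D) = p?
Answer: 361/4 ≈ 90.250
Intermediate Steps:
(A(-9/(-6), -5) + 8)² = (-9/(-6) + 8)² = (-9*(-⅙) + 8)² = (3/2 + 8)² = (19/2)² = 361/4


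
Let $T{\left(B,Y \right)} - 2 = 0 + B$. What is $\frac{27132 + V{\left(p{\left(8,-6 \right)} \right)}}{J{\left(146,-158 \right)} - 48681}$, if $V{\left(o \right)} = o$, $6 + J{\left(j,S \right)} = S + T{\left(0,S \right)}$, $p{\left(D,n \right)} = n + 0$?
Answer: $- \frac{3014}{5427} \approx -0.55537$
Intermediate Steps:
$T{\left(B,Y \right)} = 2 + B$ ($T{\left(B,Y \right)} = 2 + \left(0 + B\right) = 2 + B$)
$p{\left(D,n \right)} = n$
$J{\left(j,S \right)} = -4 + S$ ($J{\left(j,S \right)} = -6 + \left(S + \left(2 + 0\right)\right) = -6 + \left(S + 2\right) = -6 + \left(2 + S\right) = -4 + S$)
$\frac{27132 + V{\left(p{\left(8,-6 \right)} \right)}}{J{\left(146,-158 \right)} - 48681} = \frac{27132 - 6}{\left(-4 - 158\right) - 48681} = \frac{27126}{-162 - 48681} = \frac{27126}{-48843} = 27126 \left(- \frac{1}{48843}\right) = - \frac{3014}{5427}$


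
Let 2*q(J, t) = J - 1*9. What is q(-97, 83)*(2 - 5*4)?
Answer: 954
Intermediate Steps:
q(J, t) = -9/2 + J/2 (q(J, t) = (J - 1*9)/2 = (J - 9)/2 = (-9 + J)/2 = -9/2 + J/2)
q(-97, 83)*(2 - 5*4) = (-9/2 + (1/2)*(-97))*(2 - 5*4) = (-9/2 - 97/2)*(2 - 20) = -53*(-18) = 954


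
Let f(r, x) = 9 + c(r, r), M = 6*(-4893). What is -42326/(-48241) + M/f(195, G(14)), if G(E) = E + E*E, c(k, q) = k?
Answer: -234604129/1640194 ≈ -143.03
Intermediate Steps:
G(E) = E + E²
M = -29358
f(r, x) = 9 + r
-42326/(-48241) + M/f(195, G(14)) = -42326/(-48241) - 29358/(9 + 195) = -42326*(-1/48241) - 29358/204 = 42326/48241 - 29358*1/204 = 42326/48241 - 4893/34 = -234604129/1640194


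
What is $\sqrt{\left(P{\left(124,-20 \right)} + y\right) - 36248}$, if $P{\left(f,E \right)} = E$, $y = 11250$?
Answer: $i \sqrt{25018} \approx 158.17 i$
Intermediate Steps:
$\sqrt{\left(P{\left(124,-20 \right)} + y\right) - 36248} = \sqrt{\left(-20 + 11250\right) - 36248} = \sqrt{11230 - 36248} = \sqrt{-25018} = i \sqrt{25018}$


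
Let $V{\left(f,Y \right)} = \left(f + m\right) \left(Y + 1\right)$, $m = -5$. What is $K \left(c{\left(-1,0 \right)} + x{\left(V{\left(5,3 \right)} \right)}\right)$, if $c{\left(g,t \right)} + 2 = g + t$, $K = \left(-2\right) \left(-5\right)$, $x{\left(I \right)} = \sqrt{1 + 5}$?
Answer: $-30 + 10 \sqrt{6} \approx -5.5051$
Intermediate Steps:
$V{\left(f,Y \right)} = \left(1 + Y\right) \left(-5 + f\right)$ ($V{\left(f,Y \right)} = \left(f - 5\right) \left(Y + 1\right) = \left(-5 + f\right) \left(1 + Y\right) = \left(1 + Y\right) \left(-5 + f\right)$)
$x{\left(I \right)} = \sqrt{6}$
$K = 10$
$c{\left(g,t \right)} = -2 + g + t$ ($c{\left(g,t \right)} = -2 + \left(g + t\right) = -2 + g + t$)
$K \left(c{\left(-1,0 \right)} + x{\left(V{\left(5,3 \right)} \right)}\right) = 10 \left(\left(-2 - 1 + 0\right) + \sqrt{6}\right) = 10 \left(-3 + \sqrt{6}\right) = -30 + 10 \sqrt{6}$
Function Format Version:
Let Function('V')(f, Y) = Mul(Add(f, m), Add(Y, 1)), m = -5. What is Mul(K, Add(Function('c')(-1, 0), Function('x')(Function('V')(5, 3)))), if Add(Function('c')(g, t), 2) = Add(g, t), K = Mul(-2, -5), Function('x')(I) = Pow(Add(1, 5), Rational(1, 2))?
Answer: Add(-30, Mul(10, Pow(6, Rational(1, 2)))) ≈ -5.5051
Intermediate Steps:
Function('V')(f, Y) = Mul(Add(1, Y), Add(-5, f)) (Function('V')(f, Y) = Mul(Add(f, -5), Add(Y, 1)) = Mul(Add(-5, f), Add(1, Y)) = Mul(Add(1, Y), Add(-5, f)))
Function('x')(I) = Pow(6, Rational(1, 2))
K = 10
Function('c')(g, t) = Add(-2, g, t) (Function('c')(g, t) = Add(-2, Add(g, t)) = Add(-2, g, t))
Mul(K, Add(Function('c')(-1, 0), Function('x')(Function('V')(5, 3)))) = Mul(10, Add(Add(-2, -1, 0), Pow(6, Rational(1, 2)))) = Mul(10, Add(-3, Pow(6, Rational(1, 2)))) = Add(-30, Mul(10, Pow(6, Rational(1, 2))))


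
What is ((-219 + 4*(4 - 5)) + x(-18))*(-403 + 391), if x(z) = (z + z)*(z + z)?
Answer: -12876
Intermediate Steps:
x(z) = 4*z² (x(z) = (2*z)*(2*z) = 4*z²)
((-219 + 4*(4 - 5)) + x(-18))*(-403 + 391) = ((-219 + 4*(4 - 5)) + 4*(-18)²)*(-403 + 391) = ((-219 + 4*(-1)) + 4*324)*(-12) = ((-219 - 4) + 1296)*(-12) = (-223 + 1296)*(-12) = 1073*(-12) = -12876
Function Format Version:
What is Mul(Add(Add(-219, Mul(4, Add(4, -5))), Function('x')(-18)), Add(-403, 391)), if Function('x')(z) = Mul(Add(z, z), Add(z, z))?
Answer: -12876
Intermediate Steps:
Function('x')(z) = Mul(4, Pow(z, 2)) (Function('x')(z) = Mul(Mul(2, z), Mul(2, z)) = Mul(4, Pow(z, 2)))
Mul(Add(Add(-219, Mul(4, Add(4, -5))), Function('x')(-18)), Add(-403, 391)) = Mul(Add(Add(-219, Mul(4, Add(4, -5))), Mul(4, Pow(-18, 2))), Add(-403, 391)) = Mul(Add(Add(-219, Mul(4, -1)), Mul(4, 324)), -12) = Mul(Add(Add(-219, -4), 1296), -12) = Mul(Add(-223, 1296), -12) = Mul(1073, -12) = -12876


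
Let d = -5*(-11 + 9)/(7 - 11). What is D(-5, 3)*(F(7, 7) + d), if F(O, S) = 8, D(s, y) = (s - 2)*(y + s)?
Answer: 77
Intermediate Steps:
D(s, y) = (-2 + s)*(s + y)
d = -5/2 (d = -(-10)/(-4) = -(-10)*(-1)/4 = -5*1/2 = -5/2 ≈ -2.5000)
D(-5, 3)*(F(7, 7) + d) = ((-5)**2 - 2*(-5) - 2*3 - 5*3)*(8 - 5/2) = (25 + 10 - 6 - 15)*(11/2) = 14*(11/2) = 77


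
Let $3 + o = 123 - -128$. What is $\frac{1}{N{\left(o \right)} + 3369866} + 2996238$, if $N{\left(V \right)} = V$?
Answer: $\frac{10097663631133}{3370114} \approx 2.9962 \cdot 10^{6}$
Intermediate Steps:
$o = 248$ ($o = -3 + \left(123 - -128\right) = -3 + \left(123 + 128\right) = -3 + 251 = 248$)
$\frac{1}{N{\left(o \right)} + 3369866} + 2996238 = \frac{1}{248 + 3369866} + 2996238 = \frac{1}{3370114} + 2996238 = \frac{10097663631133}{3370114}$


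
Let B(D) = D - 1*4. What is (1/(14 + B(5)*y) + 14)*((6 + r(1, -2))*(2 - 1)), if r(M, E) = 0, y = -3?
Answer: 930/11 ≈ 84.545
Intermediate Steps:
B(D) = -4 + D (B(D) = D - 4 = -4 + D)
(1/(14 + B(5)*y) + 14)*((6 + r(1, -2))*(2 - 1)) = (1/(14 + (-4 + 5)*(-3)) + 14)*((6 + 0)*(2 - 1)) = (1/(14 + 1*(-3)) + 14)*(6*1) = (1/(14 - 3) + 14)*6 = (1/11 + 14)*6 = (155/11)*6 = 930/11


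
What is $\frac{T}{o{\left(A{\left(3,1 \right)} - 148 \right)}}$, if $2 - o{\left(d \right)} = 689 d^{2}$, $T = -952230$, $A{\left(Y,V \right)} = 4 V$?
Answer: $\frac{476115}{7143551} \approx 0.06665$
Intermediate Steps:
$o{\left(d \right)} = 2 - 689 d^{2}$
$\frac{T}{o{\left(A{\left(3,1 \right)} - 148 \right)}} = - \frac{952230}{2 - 689 \left(4 \cdot 1 - 148\right)^{2}} = - \frac{952230}{2 - 689 \left(4 - 148\right)^{2}} = - \frac{952230}{2 - 689 \left(-144\right)^{2}} = - \frac{952230}{2 - 14287104} = - \frac{952230}{-14287102} = \left(-952230\right) \left(- \frac{1}{14287102}\right) = \frac{476115}{7143551}$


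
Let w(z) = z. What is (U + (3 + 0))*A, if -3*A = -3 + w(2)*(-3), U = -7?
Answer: -12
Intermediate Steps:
A = 3 (A = -(-3 + 2*(-3))/3 = -(-3 - 6)/3 = -⅓*(-9) = 3)
(U + (3 + 0))*A = (-7 + (3 + 0))*3 = (-7 + 3)*3 = -4*3 = -12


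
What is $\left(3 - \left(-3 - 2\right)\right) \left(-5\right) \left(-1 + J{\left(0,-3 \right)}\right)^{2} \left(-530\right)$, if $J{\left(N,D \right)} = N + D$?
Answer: $339200$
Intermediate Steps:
$J{\left(N,D \right)} = D + N$
$\left(3 - \left(-3 - 2\right)\right) \left(-5\right) \left(-1 + J{\left(0,-3 \right)}\right)^{2} \left(-530\right) = \left(3 - \left(-3 - 2\right)\right) \left(-5\right) \left(-1 + \left(-3 + 0\right)\right)^{2} \left(-530\right) = \left(3 - -5\right) \left(-5\right) \left(-1 - 3\right)^{2} \left(-530\right) = \left(3 + 5\right) \left(-5\right) \left(-4\right)^{2} \left(-530\right) = 8 \left(-5\right) 16 \left(-530\right) = \left(-40\right) 16 \left(-530\right) = \left(-640\right) \left(-530\right) = 339200$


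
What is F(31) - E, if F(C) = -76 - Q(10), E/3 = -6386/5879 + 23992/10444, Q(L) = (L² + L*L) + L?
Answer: -4445884922/15350069 ≈ -289.63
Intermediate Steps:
Q(L) = L + 2*L² (Q(L) = (L² + L²) + L = 2*L² + L = L + 2*L²)
E = 55765188/15350069 (E = 3*(-6386/5879 + 23992/10444) = 3*(-6386*1/5879 + 23992*(1/10444)) = 3*(-6386/5879 + 5998/2611) = 3*(18588396/15350069) = 55765188/15350069 ≈ 3.6329)
F(C) = -286 (F(C) = -76 - 10*(1 + 2*10) = -76 - 10*(1 + 20) = -76 - 10*21 = -76 - 1*210 = -76 - 210 = -286)
F(31) - E = -286 - 1*55765188/15350069 = -286 - 55765188/15350069 = -4445884922/15350069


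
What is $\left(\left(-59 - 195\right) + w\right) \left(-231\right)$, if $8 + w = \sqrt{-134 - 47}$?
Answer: $60522 - 231 i \sqrt{181} \approx 60522.0 - 3107.8 i$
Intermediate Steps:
$w = -8 + i \sqrt{181}$ ($w = -8 + \sqrt{-134 - 47} = -8 + \sqrt{-181} = -8 + i \sqrt{181} \approx -8.0 + 13.454 i$)
$\left(\left(-59 - 195\right) + w\right) \left(-231\right) = \left(\left(-59 - 195\right) - \left(8 - i \sqrt{181}\right)\right) \left(-231\right) = \left(-254 - \left(8 - i \sqrt{181}\right)\right) \left(-231\right) = \left(-262 + i \sqrt{181}\right) \left(-231\right) = 60522 - 231 i \sqrt{181}$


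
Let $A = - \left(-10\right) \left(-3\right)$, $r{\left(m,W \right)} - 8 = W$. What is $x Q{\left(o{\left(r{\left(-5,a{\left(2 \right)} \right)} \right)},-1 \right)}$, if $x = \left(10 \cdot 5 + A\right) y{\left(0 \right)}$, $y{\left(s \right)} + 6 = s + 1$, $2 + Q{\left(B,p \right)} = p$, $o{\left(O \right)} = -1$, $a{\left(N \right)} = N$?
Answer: $300$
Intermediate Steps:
$r{\left(m,W \right)} = 8 + W$
$Q{\left(B,p \right)} = -2 + p$
$A = -30$ ($A = \left(-1\right) 30 = -30$)
$y{\left(s \right)} = -5 + s$ ($y{\left(s \right)} = -6 + \left(s + 1\right) = -6 + \left(1 + s\right) = -5 + s$)
$x = -100$ ($x = \left(10 \cdot 5 - 30\right) \left(-5 + 0\right) = \left(50 - 30\right) \left(-5\right) = 20 \left(-5\right) = -100$)
$x Q{\left(o{\left(r{\left(-5,a{\left(2 \right)} \right)} \right)},-1 \right)} = - 100 \left(-2 - 1\right) = \left(-100\right) \left(-3\right) = 300$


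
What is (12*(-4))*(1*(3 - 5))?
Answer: 96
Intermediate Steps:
(12*(-4))*(1*(3 - 5)) = -48*(-2) = 96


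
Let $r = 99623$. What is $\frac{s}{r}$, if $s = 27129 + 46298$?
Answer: $\frac{73427}{99623} \approx 0.73705$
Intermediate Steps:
$s = 73427$
$\frac{s}{r} = \frac{73427}{99623}$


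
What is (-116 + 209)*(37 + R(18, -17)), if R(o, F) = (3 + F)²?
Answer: 21669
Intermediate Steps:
(-116 + 209)*(37 + R(18, -17)) = (-116 + 209)*(37 + (3 - 17)²) = 93*(37 + (-14)²) = 93*(37 + 196) = 93*233 = 21669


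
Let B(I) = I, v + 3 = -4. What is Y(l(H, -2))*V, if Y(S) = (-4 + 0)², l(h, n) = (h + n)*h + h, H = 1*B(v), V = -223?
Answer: -3568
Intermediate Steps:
v = -7 (v = -3 - 4 = -7)
H = -7 (H = 1*(-7) = -7)
l(h, n) = h + h*(h + n) (l(h, n) = h*(h + n) + h = h + h*(h + n))
Y(S) = 16 (Y(S) = (-4)² = 16)
Y(l(H, -2))*V = 16*(-223) = -3568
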